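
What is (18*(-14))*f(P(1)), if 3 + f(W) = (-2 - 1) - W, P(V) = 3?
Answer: 2268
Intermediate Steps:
f(W) = -6 - W (f(W) = -3 + ((-2 - 1) - W) = -3 + (-3 - W) = -6 - W)
(18*(-14))*f(P(1)) = (18*(-14))*(-6 - 1*3) = -252*(-6 - 3) = -252*(-9) = 2268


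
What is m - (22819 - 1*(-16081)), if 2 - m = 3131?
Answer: -42029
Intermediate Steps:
m = -3129 (m = 2 - 1*3131 = 2 - 3131 = -3129)
m - (22819 - 1*(-16081)) = -3129 - (22819 - 1*(-16081)) = -3129 - (22819 + 16081) = -3129 - 1*38900 = -3129 - 38900 = -42029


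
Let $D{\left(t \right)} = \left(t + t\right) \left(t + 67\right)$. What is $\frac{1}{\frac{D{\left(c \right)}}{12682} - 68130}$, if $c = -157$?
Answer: $- \frac{6341}{431998200} \approx -1.4678 \cdot 10^{-5}$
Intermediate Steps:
$D{\left(t \right)} = 2 t \left(67 + t\right)$
$\frac{1}{\frac{D{\left(c \right)}}{12682} - 68130} = \frac{1}{\frac{2 \left(-157\right) \left(67 - 157\right)}{12682} - 68130} = \frac{1}{2 \left(-157\right) \left(-90\right) \frac{1}{12682} - 68130} = \frac{1}{28260 \cdot \frac{1}{12682} - 68130} = \frac{1}{\frac{14130}{6341} - 68130} = \frac{1}{- \frac{431998200}{6341}} = - \frac{6341}{431998200}$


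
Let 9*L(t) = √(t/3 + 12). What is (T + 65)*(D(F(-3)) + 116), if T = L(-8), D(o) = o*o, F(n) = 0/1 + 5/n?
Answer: 69485/9 + 2138*√21/243 ≈ 7760.9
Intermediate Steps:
F(n) = 5/n (F(n) = 0*1 + 5/n = 0 + 5/n = 5/n)
D(o) = o²
L(t) = √(12 + t/3)/9 (L(t) = √(t/3 + 12)/9 = √(12 + t/3)/9)
T = 2*√21/27 (T = √(108 + 3*(-8))/27 = √(108 - 24)/27 = √84/27 = (2*√21)/27 = 2*√21/27 ≈ 0.33945)
(T + 65)*(D(F(-3)) + 116) = (2*√21/27 + 65)*((5/(-3))² + 116) = (65 + 2*√21/27)*((5*(-⅓))² + 116) = (65 + 2*√21/27)*((-5/3)² + 116) = (65 + 2*√21/27)*(25/9 + 116) = (65 + 2*√21/27)*(1069/9) = 69485/9 + 2138*√21/243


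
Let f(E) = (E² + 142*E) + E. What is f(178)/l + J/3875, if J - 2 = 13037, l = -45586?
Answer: 186493052/88322875 ≈ 2.1115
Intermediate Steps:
J = 13039 (J = 2 + 13037 = 13039)
f(E) = E² + 143*E
f(178)/l + J/3875 = (178*(143 + 178))/(-45586) + 13039/3875 = (178*321)*(-1/45586) + 13039*(1/3875) = 57138*(-1/45586) + 13039/3875 = -28569/22793 + 13039/3875 = 186493052/88322875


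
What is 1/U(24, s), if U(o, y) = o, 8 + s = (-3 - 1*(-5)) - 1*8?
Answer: 1/24 ≈ 0.041667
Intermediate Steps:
s = -14 (s = -8 + ((-3 - 1*(-5)) - 1*8) = -8 + ((-3 + 5) - 8) = -8 + (2 - 8) = -8 - 6 = -14)
1/U(24, s) = 1/24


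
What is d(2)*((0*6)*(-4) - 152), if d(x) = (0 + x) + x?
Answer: -608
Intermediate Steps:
d(x) = 2*x (d(x) = x + x = 2*x)
d(2)*((0*6)*(-4) - 152) = (2*2)*((0*6)*(-4) - 152) = 4*(0*(-4) - 152) = 4*(0 - 152) = 4*(-152) = -608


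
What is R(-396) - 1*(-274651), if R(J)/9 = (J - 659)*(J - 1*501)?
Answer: 8791666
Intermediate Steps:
R(J) = 9*(-659 + J)*(-501 + J) (R(J) = 9*((J - 659)*(J - 1*501)) = 9*((-659 + J)*(J - 501)) = 9*((-659 + J)*(-501 + J)) = 9*(-659 + J)*(-501 + J))
R(-396) - 1*(-274651) = (2971431 - 10440*(-396) + 9*(-396)**2) - 1*(-274651) = (2971431 + 4134240 + 9*156816) + 274651 = (2971431 + 4134240 + 1411344) + 274651 = 8517015 + 274651 = 8791666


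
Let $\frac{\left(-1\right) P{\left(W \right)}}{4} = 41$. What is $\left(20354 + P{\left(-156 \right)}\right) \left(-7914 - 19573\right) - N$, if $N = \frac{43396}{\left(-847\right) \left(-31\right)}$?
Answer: $- \frac{14571651193606}{26257} \approx -5.5496 \cdot 10^{8}$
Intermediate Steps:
$P{\left(W \right)} = -164$ ($P{\left(W \right)} = \left(-4\right) 41 = -164$)
$N = \frac{43396}{26257} \approx 1.6527$
$\left(20354 + P{\left(-156 \right)}\right) \left(-7914 - 19573\right) - N = \left(20354 - 164\right) \left(-7914 - 19573\right) - \frac{43396}{26257} = 20190 \left(-27487\right) - \frac{43396}{26257} = -554962530 - \frac{43396}{26257} = - \frac{14571651193606}{26257}$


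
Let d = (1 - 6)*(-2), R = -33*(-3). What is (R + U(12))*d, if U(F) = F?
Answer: 1110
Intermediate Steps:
R = 99
d = 10 (d = -5*(-2) = 10)
(R + U(12))*d = (99 + 12)*10 = 111*10 = 1110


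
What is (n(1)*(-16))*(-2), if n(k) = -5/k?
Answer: -160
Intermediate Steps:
(n(1)*(-16))*(-2) = (-5/1*(-16))*(-2) = (-5*1*(-16))*(-2) = -5*(-16)*(-2) = 80*(-2) = -160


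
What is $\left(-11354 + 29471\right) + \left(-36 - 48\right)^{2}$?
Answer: $25173$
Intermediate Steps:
$\left(-11354 + 29471\right) + \left(-36 - 48\right)^{2} = 18117 + \left(-84\right)^{2} = 18117 + 7056 = 25173$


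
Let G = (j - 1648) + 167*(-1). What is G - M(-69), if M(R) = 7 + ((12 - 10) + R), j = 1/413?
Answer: -724814/413 ≈ -1755.0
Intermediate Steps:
j = 1/413 ≈ 0.0024213
M(R) = 9 + R (M(R) = 7 + (2 + R) = 9 + R)
G = -749594/413 (G = (1/413 - 1648) + 167*(-1) = -680623/413 - 167 = -749594/413 ≈ -1815.0)
G - M(-69) = -749594/413 - (9 - 69) = -749594/413 - 1*(-60) = -749594/413 + 60 = -724814/413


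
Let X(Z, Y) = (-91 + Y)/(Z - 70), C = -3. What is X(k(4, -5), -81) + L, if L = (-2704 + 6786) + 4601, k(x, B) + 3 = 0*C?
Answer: 634031/73 ≈ 8685.4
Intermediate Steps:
k(x, B) = -3 (k(x, B) = -3 + 0*(-3) = -3 + 0 = -3)
L = 8683 (L = 4082 + 4601 = 8683)
X(Z, Y) = (-91 + Y)/(-70 + Z)
X(k(4, -5), -81) + L = (-91 - 81)/(-70 - 3) + 8683 = -172/(-73) + 8683 = -1/73*(-172) + 8683 = 172/73 + 8683 = 634031/73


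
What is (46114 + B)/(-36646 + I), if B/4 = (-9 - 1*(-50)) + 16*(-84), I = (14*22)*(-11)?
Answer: -20451/20017 ≈ -1.0217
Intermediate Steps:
I = -3388 (I = 308*(-11) = -3388)
B = -5212 (B = 4*((-9 - 1*(-50)) + 16*(-84)) = 4*((-9 + 50) - 1344) = 4*(41 - 1344) = 4*(-1303) = -5212)
(46114 + B)/(-36646 + I) = (46114 - 5212)/(-36646 - 3388) = 40902/(-40034) = 40902*(-1/40034) = -20451/20017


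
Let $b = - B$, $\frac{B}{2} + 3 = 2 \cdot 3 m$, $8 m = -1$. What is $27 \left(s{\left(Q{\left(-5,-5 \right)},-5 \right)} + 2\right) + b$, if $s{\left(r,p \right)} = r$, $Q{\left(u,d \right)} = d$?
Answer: $- \frac{147}{2} \approx -73.5$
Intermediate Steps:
$m = - \frac{1}{8}$ ($m = \frac{1}{8} \left(-1\right) = - \frac{1}{8} \approx -0.125$)
$B = - \frac{15}{2}$ ($B = -6 + 2 \cdot 2 \cdot 3 \left(- \frac{1}{8}\right) = -6 + 2 \cdot 6 \left(- \frac{1}{8}\right) = -6 + 2 \left(- \frac{3}{4}\right) = -6 - \frac{3}{2} = - \frac{15}{2} \approx -7.5$)
$b = \frac{15}{2}$ ($b = \left(-1\right) \left(- \frac{15}{2}\right) = \frac{15}{2} \approx 7.5$)
$27 \left(s{\left(Q{\left(-5,-5 \right)},-5 \right)} + 2\right) + b = 27 \left(-5 + 2\right) + \frac{15}{2} = 27 \left(-3\right) + \frac{15}{2} = -81 + \frac{15}{2} = - \frac{147}{2}$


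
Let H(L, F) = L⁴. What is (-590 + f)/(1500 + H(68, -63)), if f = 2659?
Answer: 2069/21382876 ≈ 9.6760e-5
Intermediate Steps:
(-590 + f)/(1500 + H(68, -63)) = (-590 + 2659)/(1500 + 68⁴) = 2069/(1500 + 21381376) = 2069/21382876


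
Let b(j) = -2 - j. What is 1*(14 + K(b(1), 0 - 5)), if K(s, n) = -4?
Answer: 10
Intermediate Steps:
1*(14 + K(b(1), 0 - 5)) = 1*(14 - 4) = 1*10 = 10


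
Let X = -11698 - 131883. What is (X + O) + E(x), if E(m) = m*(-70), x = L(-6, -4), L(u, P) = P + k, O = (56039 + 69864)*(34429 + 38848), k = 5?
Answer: 9225650480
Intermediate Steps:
O = 9225794131 (O = 125903*73277 = 9225794131)
L(u, P) = 5 + P (L(u, P) = P + 5 = 5 + P)
X = -143581
x = 1 (x = 5 - 4 = 1)
E(m) = -70*m
(X + O) + E(x) = (-143581 + 9225794131) - 70*1 = 9225650550 - 70 = 9225650480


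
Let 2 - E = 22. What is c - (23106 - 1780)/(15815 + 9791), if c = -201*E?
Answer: 51457397/12803 ≈ 4019.2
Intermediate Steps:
E = -20 (E = 2 - 1*22 = 2 - 22 = -20)
c = 4020 (c = -201*(-20) = 4020)
c - (23106 - 1780)/(15815 + 9791) = 4020 - (23106 - 1780)/(15815 + 9791) = 4020 - 21326/25606 = 4020 - 1*10663/12803 = 4020 - 10663/12803 = 51457397/12803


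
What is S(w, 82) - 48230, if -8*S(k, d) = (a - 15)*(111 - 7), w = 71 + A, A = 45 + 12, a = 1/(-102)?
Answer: -4899557/102 ≈ -48035.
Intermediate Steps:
a = -1/102 ≈ -0.0098039
A = 57
w = 128 (w = 71 + 57 = 128)
S(k, d) = 19903/102 (S(k, d) = -(-1/102 - 15)*(111 - 7)/8 = -(-1531)*104/816 = -⅛*(-79612/51) = 19903/102)
S(w, 82) - 48230 = 19903/102 - 48230 = -4899557/102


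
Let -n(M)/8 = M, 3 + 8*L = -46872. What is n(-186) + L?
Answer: -34971/8 ≈ -4371.4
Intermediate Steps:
L = -46875/8 (L = -3/8 + (⅛)*(-46872) = -3/8 - 5859 = -46875/8 ≈ -5859.4)
n(M) = -8*M
n(-186) + L = -8*(-186) - 46875/8 = 1488 - 46875/8 = -34971/8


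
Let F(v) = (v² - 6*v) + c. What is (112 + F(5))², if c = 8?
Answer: 13225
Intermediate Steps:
F(v) = 8 + v² - 6*v (F(v) = (v² - 6*v) + 8 = 8 + v² - 6*v)
(112 + F(5))² = (112 + (8 + 5² - 6*5))² = (112 + (8 + 25 - 30))² = (112 + 3)² = 115² = 13225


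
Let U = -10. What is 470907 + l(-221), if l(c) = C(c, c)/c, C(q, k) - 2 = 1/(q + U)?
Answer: 24040272796/51051 ≈ 4.7091e+5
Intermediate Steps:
C(q, k) = 2 + 1/(-10 + q) (C(q, k) = 2 + 1/(q - 10) = 2 + 1/(-10 + q))
l(c) = (-19 + 2*c)/(c*(-10 + c)) (l(c) = ((-19 + 2*c)/(-10 + c))/c = (-19 + 2*c)/(c*(-10 + c)))
470907 + l(-221) = 470907 + (-19 + 2*(-221))/((-221)*(-10 - 221)) = 470907 - 1/221*(-19 - 442)/(-231) = 470907 - 1/221*(-1/231)*(-461) = 470907 - 461/51051 = 24040272796/51051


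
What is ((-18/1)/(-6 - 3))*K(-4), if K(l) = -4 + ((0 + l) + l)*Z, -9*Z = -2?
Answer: -104/9 ≈ -11.556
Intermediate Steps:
Z = 2/9 (Z = -⅑*(-2) = 2/9 ≈ 0.22222)
K(l) = -4 + 4*l/9 (K(l) = -4 + ((0 + l) + l)*(2/9) = -4 + (l + l)*(2/9) = -4 + (2*l)*(2/9) = -4 + 4*l/9)
((-18/1)/(-6 - 3))*K(-4) = ((-18/1)/(-6 - 3))*(-4 + (4/9)*(-4)) = ((-18*1)/(-9))*(-4 - 16/9) = -⅑*(-18)*(-52/9) = 2*(-52/9) = -104/9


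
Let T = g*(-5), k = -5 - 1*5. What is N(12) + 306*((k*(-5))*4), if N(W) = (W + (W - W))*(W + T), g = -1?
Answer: 61404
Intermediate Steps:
k = -10 (k = -5 - 5 = -10)
T = 5 (T = -1*(-5) = 5)
N(W) = W*(5 + W) (N(W) = (W + (W - W))*(W + 5) = (W + 0)*(5 + W) = W*(5 + W))
N(12) + 306*((k*(-5))*4) = 12*(5 + 12) + 306*(-10*(-5)*4) = 12*17 + 306*(50*4) = 204 + 306*200 = 204 + 61200 = 61404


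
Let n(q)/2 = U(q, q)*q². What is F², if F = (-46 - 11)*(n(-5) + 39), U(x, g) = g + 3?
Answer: 12089529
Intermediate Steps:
U(x, g) = 3 + g
n(q) = 2*q²*(3 + q) (n(q) = 2*((3 + q)*q²) = 2*(q²*(3 + q)) = 2*q²*(3 + q))
F = 3477 (F = (-46 - 11)*(2*(-5)²*(3 - 5) + 39) = -57*(2*25*(-2) + 39) = -57*(-100 + 39) = -57*(-61) = 3477)
F² = 3477² = 12089529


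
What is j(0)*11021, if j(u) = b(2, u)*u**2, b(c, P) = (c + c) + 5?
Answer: 0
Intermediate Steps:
b(c, P) = 5 + 2*c (b(c, P) = 2*c + 5 = 5 + 2*c)
j(u) = 9*u**2 (j(u) = (5 + 2*2)*u**2 = (5 + 4)*u**2 = 9*u**2)
j(0)*11021 = (9*0**2)*11021 = (9*0)*11021 = 0*11021 = 0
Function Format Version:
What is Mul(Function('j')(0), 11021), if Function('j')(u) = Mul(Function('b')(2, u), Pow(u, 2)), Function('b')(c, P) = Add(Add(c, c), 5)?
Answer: 0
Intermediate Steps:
Function('b')(c, P) = Add(5, Mul(2, c)) (Function('b')(c, P) = Add(Mul(2, c), 5) = Add(5, Mul(2, c)))
Function('j')(u) = Mul(9, Pow(u, 2)) (Function('j')(u) = Mul(Add(5, Mul(2, 2)), Pow(u, 2)) = Mul(Add(5, 4), Pow(u, 2)) = Mul(9, Pow(u, 2)))
Mul(Function('j')(0), 11021) = Mul(Mul(9, Pow(0, 2)), 11021) = Mul(Mul(9, 0), 11021) = Mul(0, 11021) = 0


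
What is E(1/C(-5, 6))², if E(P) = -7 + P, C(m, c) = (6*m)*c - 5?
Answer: 1679616/34225 ≈ 49.076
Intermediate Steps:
C(m, c) = -5 + 6*c*m (C(m, c) = 6*c*m - 5 = -5 + 6*c*m)
E(1/C(-5, 6))² = (-7 + 1/(-5 + 6*6*(-5)))² = (-7 + 1/(-5 - 180))² = (-7 + 1/(-185))² = (-7 - 1/185)² = (-1296/185)² = 1679616/34225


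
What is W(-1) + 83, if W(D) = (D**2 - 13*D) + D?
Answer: 96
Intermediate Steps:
W(D) = D**2 - 12*D
W(-1) + 83 = -(-12 - 1) + 83 = -1*(-13) + 83 = 13 + 83 = 96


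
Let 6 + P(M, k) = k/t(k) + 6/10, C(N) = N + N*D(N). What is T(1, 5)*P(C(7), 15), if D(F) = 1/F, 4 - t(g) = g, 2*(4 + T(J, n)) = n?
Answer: 558/55 ≈ 10.145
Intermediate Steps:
T(J, n) = -4 + n/2
t(g) = 4 - g
C(N) = 1 + N (C(N) = N + N/N = N + 1 = 1 + N)
P(M, k) = -27/5 + k/(4 - k) (P(M, k) = -6 + (k/(4 - k) + 6/10) = -6 + (k/(4 - k) + 6*(⅒)) = -6 + (k/(4 - k) + ⅗) = -6 + (⅗ + k/(4 - k)) = -27/5 + k/(4 - k))
T(1, 5)*P(C(7), 15) = (-4 + (½)*5)*(4*(27 - 8*15)/(5*(-4 + 15))) = (-4 + 5/2)*((⅘)*(27 - 120)/11) = -6*(-93)/(5*11) = -3/2*(-372/55) = 558/55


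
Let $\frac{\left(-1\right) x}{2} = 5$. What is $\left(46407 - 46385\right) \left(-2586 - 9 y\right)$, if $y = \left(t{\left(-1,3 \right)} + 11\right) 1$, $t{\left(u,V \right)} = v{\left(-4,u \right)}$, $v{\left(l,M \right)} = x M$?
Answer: $-61050$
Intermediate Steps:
$x = -10$ ($x = \left(-2\right) 5 = -10$)
$v{\left(l,M \right)} = - 10 M$
$t{\left(u,V \right)} = - 10 u$
$y = 21$ ($y = \left(\left(-10\right) \left(-1\right) + 11\right) 1 = \left(10 + 11\right) 1 = 21 \cdot 1 = 21$)
$\left(46407 - 46385\right) \left(-2586 - 9 y\right) = \left(46407 - 46385\right) \left(-2586 - 189\right) = 22 \left(-2586 - 189\right) = 22 \left(-2775\right) = -61050$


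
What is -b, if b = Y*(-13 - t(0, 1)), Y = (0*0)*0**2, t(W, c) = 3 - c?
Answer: 0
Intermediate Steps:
Y = 0 (Y = 0*0 = 0)
b = 0 (b = 0*(-13 - (3 - 1*1)) = 0*(-13 - (3 - 1)) = 0*(-13 - 1*2) = 0*(-13 - 2) = 0*(-15) = 0)
-b = -1*0 = 0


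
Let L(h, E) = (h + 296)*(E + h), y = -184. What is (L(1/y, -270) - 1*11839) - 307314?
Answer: -13511020271/33856 ≈ -3.9907e+5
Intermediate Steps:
L(h, E) = (296 + h)*(E + h)
(L(1/y, -270) - 1*11839) - 307314 = (((1/(-184))**2 + 296*(-270) + 296/(-184) - 270/(-184)) - 1*11839) - 307314 = (((-1/184)**2 - 79920 + 296*(-1/184) - 270*(-1/184)) - 11839) - 307314 = ((1/33856 - 79920 - 37/23 + 135/92) - 11839) - 307314 = (-2705776303/33856 - 11839) - 307314 = -3106597487/33856 - 307314 = -13511020271/33856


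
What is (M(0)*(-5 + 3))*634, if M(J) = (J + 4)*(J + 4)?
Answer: -20288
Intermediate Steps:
M(J) = (4 + J)**2 (M(J) = (4 + J)*(4 + J) = (4 + J)**2)
(M(0)*(-5 + 3))*634 = ((4 + 0)**2*(-5 + 3))*634 = (4**2*(-2))*634 = (16*(-2))*634 = -32*634 = -20288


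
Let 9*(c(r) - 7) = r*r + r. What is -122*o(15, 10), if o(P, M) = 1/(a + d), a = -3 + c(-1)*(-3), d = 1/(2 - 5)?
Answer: 366/73 ≈ 5.0137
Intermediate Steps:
c(r) = 7 + r/9 + r²/9 (c(r) = 7 + (r*r + r)/9 = 7 + (r² + r)/9 = 7 + (r + r²)/9 = 7 + (r/9 + r²/9) = 7 + r/9 + r²/9)
d = -⅓ (d = 1/(-3) = -⅓ ≈ -0.33333)
a = -24 (a = -3 + (7 + (⅑)*(-1) + (⅑)*(-1)²)*(-3) = -3 + (7 - ⅑ + (⅑)*1)*(-3) = -3 + (7 - ⅑ + ⅑)*(-3) = -3 + 7*(-3) = -3 - 21 = -24)
o(P, M) = -3/73 (o(P, M) = 1/(-24 - ⅓) = 1/(-73/3) = -3/73)
-122*o(15, 10) = -122*(-3/73) = 366/73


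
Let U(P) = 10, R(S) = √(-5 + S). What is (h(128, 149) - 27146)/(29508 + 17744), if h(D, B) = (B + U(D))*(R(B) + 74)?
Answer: -3368/11813 ≈ -0.28511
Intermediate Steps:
h(D, B) = (10 + B)*(74 + √(-5 + B)) (h(D, B) = (B + 10)*(√(-5 + B) + 74) = (10 + B)*(74 + √(-5 + B)))
(h(128, 149) - 27146)/(29508 + 17744) = ((740 + 10*√(-5 + 149) + 74*149 + 149*√(-5 + 149)) - 27146)/(29508 + 17744) = ((740 + 10*√144 + 11026 + 149*√144) - 27146)/47252 = ((740 + 10*12 + 11026 + 149*12) - 27146)*(1/47252) = ((740 + 120 + 11026 + 1788) - 27146)*(1/47252) = (13674 - 27146)*(1/47252) = -13472*1/47252 = -3368/11813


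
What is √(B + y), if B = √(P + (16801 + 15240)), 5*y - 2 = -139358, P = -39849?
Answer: 2*√(-174195 + 50*I*√122)/5 ≈ 0.26464 + 166.95*I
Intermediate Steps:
y = -139356/5 (y = ⅖ + (⅕)*(-139358) = ⅖ - 139358/5 = -139356/5 ≈ -27871.)
B = 8*I*√122 (B = √(-39849 + (16801 + 15240)) = √(-39849 + 32041) = √(-7808) = 8*I*√122 ≈ 88.363*I)
√(B + y) = √(8*I*√122 - 139356/5) = √(-139356/5 + 8*I*√122)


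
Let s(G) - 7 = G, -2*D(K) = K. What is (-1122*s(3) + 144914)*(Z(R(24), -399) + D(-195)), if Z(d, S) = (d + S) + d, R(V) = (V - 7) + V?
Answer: -29345833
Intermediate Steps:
D(K) = -K/2
s(G) = 7 + G
R(V) = -7 + 2*V (R(V) = (-7 + V) + V = -7 + 2*V)
Z(d, S) = S + 2*d (Z(d, S) = (S + d) + d = S + 2*d)
(-1122*s(3) + 144914)*(Z(R(24), -399) + D(-195)) = (-1122*(7 + 3) + 144914)*((-399 + 2*(-7 + 2*24)) - ½*(-195)) = (-1122*10 + 144914)*((-399 + 2*(-7 + 48)) + 195/2) = (-11220 + 144914)*((-399 + 2*41) + 195/2) = 133694*((-399 + 82) + 195/2) = 133694*(-317 + 195/2) = 133694*(-439/2) = -29345833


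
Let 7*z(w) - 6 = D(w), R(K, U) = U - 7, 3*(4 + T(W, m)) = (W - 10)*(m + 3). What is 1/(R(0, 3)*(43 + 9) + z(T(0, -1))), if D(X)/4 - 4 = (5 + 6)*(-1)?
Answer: -7/1478 ≈ -0.0047361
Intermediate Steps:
T(W, m) = -4 + (-10 + W)*(3 + m)/3 (T(W, m) = -4 + ((W - 10)*(m + 3))/3 = -4 + ((-10 + W)*(3 + m))/3 = -4 + (-10 + W)*(3 + m)/3)
R(K, U) = -7 + U
D(X) = -28 (D(X) = 16 + 4*((5 + 6)*(-1)) = 16 + 4*(11*(-1)) = 16 + 4*(-11) = 16 - 44 = -28)
z(w) = -22/7 (z(w) = 6/7 + (1/7)*(-28) = 6/7 - 4 = -22/7)
1/(R(0, 3)*(43 + 9) + z(T(0, -1))) = 1/((-7 + 3)*(43 + 9) - 22/7) = 1/(-4*52 - 22/7) = 1/(-208 - 22/7) = 1/(-1478/7) = -7/1478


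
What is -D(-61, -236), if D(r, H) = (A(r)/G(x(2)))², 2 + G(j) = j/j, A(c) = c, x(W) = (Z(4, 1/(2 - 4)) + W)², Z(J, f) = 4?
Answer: -3721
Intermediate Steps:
x(W) = (4 + W)²
G(j) = -1 (G(j) = -2 + j/j = -2 + 1 = -1)
D(r, H) = r² (D(r, H) = (r/(-1))² = (r*(-1))² = (-r)² = r²)
-D(-61, -236) = -1*(-61)² = -1*3721 = -3721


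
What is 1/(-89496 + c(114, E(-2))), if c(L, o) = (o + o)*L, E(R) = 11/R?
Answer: -1/90750 ≈ -1.1019e-5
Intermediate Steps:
c(L, o) = 2*L*o (c(L, o) = (2*o)*L = 2*L*o)
1/(-89496 + c(114, E(-2))) = 1/(-89496 + 2*114*(11/(-2))) = 1/(-89496 + 2*114*(11*(-½))) = 1/(-89496 + 2*114*(-11/2)) = 1/(-89496 - 1254) = 1/(-90750) = -1/90750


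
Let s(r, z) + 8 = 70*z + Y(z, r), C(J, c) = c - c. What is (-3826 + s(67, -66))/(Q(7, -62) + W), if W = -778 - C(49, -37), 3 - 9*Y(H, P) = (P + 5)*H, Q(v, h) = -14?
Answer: 23777/2376 ≈ 10.007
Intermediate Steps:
C(J, c) = 0
Y(H, P) = 1/3 - H*(5 + P)/9 (Y(H, P) = 1/3 - (P + 5)*H/9 = 1/3 - (5 + P)*H/9 = 1/3 - H*(5 + P)/9)
W = -778 (W = -778 - 1*0 = -778 + 0 = -778)
s(r, z) = -23/3 + 625*z/9 - r*z/9 (s(r, z) = -8 + (70*z + (1/3 - 5*z/9 - z*r/9)) = -8 + (70*z + (1/3 - 5*z/9 - r*z/9)) = -8 + (1/3 + 625*z/9 - r*z/9) = -23/3 + 625*z/9 - r*z/9)
(-3826 + s(67, -66))/(Q(7, -62) + W) = (-3826 + (-23/3 + (625/9)*(-66) - 1/9*67*(-66)))/(-14 - 778) = (-3826 + (-23/3 - 13750/3 + 1474/3))/(-792) = (-3826 - 12299/3)*(-1/792) = -23777/3*(-1/792) = 23777/2376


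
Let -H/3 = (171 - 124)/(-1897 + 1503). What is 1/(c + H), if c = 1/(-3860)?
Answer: 760420/271933 ≈ 2.7963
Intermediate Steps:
c = -1/3860 ≈ -0.00025907
H = 141/394 (H = -3*(171 - 124)/(-1897 + 1503) = -141/(-394) = -141*(-1)/394 = -3*(-47/394) = 141/394 ≈ 0.35787)
1/(c + H) = 1/(-1/3860 + 141/394) = 1/(271933/760420) = 760420/271933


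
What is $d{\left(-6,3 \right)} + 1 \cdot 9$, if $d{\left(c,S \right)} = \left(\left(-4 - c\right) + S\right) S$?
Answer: $24$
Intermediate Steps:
$d{\left(c,S \right)} = S \left(-4 + S - c\right)$ ($d{\left(c,S \right)} = \left(-4 + S - c\right) S = S \left(-4 + S - c\right)$)
$d{\left(-6,3 \right)} + 1 \cdot 9 = 3 \left(-4 + 3 - -6\right) + 1 \cdot 9 = 3 \left(-4 + 3 + 6\right) + 9 = 3 \cdot 5 + 9 = 15 + 9 = 24$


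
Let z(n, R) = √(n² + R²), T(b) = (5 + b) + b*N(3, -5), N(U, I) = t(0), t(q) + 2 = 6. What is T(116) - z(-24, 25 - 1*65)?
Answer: 585 - 8*√34 ≈ 538.35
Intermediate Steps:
t(q) = 4 (t(q) = -2 + 6 = 4)
N(U, I) = 4
T(b) = 5 + 5*b (T(b) = (5 + b) + b*4 = (5 + b) + 4*b = 5 + 5*b)
z(n, R) = √(R² + n²)
T(116) - z(-24, 25 - 1*65) = (5 + 5*116) - √((25 - 1*65)² + (-24)²) = (5 + 580) - √((25 - 65)² + 576) = 585 - √((-40)² + 576) = 585 - √(1600 + 576) = 585 - √2176 = 585 - 8*√34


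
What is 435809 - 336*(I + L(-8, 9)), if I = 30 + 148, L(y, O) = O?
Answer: 372977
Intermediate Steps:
I = 178
435809 - 336*(I + L(-8, 9)) = 435809 - 336*(178 + 9) = 435809 - 336*187 = 435809 - 1*62832 = 435809 - 62832 = 372977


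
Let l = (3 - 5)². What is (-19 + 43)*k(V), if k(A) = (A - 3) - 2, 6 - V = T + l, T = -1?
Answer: -48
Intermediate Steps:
l = 4 (l = (-2)² = 4)
V = 3 (V = 6 - (-1 + 4) = 6 - 1*3 = 6 - 3 = 3)
k(A) = -5 + A (k(A) = (-3 + A) - 2 = -5 + A)
(-19 + 43)*k(V) = (-19 + 43)*(-5 + 3) = 24*(-2) = -48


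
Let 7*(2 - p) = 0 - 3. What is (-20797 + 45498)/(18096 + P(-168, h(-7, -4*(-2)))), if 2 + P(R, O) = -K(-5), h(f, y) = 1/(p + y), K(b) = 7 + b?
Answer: 24701/18092 ≈ 1.3653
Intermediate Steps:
p = 17/7 (p = 2 - (0 - 3)/7 = 2 - ⅐*(-3) = 2 + 3/7 = 17/7 ≈ 2.4286)
h(f, y) = 1/(17/7 + y)
P(R, O) = -4 (P(R, O) = -2 - (7 - 5) = -2 - 1*2 = -2 - 2 = -4)
(-20797 + 45498)/(18096 + P(-168, h(-7, -4*(-2)))) = (-20797 + 45498)/(18096 - 4) = 24701/18092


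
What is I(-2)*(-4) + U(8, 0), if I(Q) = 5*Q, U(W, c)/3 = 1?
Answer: 43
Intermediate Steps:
U(W, c) = 3 (U(W, c) = 3*1 = 3)
I(-2)*(-4) + U(8, 0) = (5*(-2))*(-4) + 3 = -10*(-4) + 3 = 40 + 3 = 43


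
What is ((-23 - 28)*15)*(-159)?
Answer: 121635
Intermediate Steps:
((-23 - 28)*15)*(-159) = -51*15*(-159) = -765*(-159) = 121635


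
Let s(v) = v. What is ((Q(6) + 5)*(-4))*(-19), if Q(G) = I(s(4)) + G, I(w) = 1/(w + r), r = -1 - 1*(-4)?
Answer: 5928/7 ≈ 846.86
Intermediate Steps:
r = 3 (r = -1 + 4 = 3)
I(w) = 1/(3 + w) (I(w) = 1/(w + 3) = 1/(3 + w))
Q(G) = ⅐ + G (Q(G) = 1/(3 + 4) + G = 1/7 + G = ⅐ + G)
((Q(6) + 5)*(-4))*(-19) = (((⅐ + 6) + 5)*(-4))*(-19) = ((43/7 + 5)*(-4))*(-19) = ((78/7)*(-4))*(-19) = -312/7*(-19) = 5928/7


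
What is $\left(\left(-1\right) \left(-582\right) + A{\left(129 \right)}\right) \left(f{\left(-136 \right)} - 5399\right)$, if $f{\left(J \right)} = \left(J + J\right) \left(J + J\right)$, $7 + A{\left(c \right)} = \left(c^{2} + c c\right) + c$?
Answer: $2330929810$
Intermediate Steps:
$A{\left(c \right)} = -7 + c + 2 c^{2}$ ($A{\left(c \right)} = -7 + \left(\left(c^{2} + c c\right) + c\right) = -7 + \left(\left(c^{2} + c^{2}\right) + c\right) = -7 + \left(2 c^{2} + c\right) = -7 + \left(c + 2 c^{2}\right) = -7 + c + 2 c^{2}$)
$f{\left(J \right)} = 4 J^{2}$ ($f{\left(J \right)} = 2 J 2 J = 4 J^{2}$)
$\left(\left(-1\right) \left(-582\right) + A{\left(129 \right)}\right) \left(f{\left(-136 \right)} - 5399\right) = \left(\left(-1\right) \left(-582\right) + \left(-7 + 129 + 2 \cdot 129^{2}\right)\right) \left(4 \left(-136\right)^{2} - 5399\right) = \left(582 + \left(-7 + 129 + 2 \cdot 16641\right)\right) \left(4 \cdot 18496 - 5399\right) = \left(582 + \left(-7 + 129 + 33282\right)\right) \left(73984 - 5399\right) = \left(582 + 33404\right) 68585 = 33986 \cdot 68585 = 2330929810$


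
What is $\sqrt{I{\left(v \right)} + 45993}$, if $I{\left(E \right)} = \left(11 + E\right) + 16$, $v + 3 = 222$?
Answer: $\sqrt{46239} \approx 215.03$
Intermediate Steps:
$v = 219$ ($v = -3 + 222 = 219$)
$I{\left(E \right)} = 27 + E$
$\sqrt{I{\left(v \right)} + 45993} = \sqrt{\left(27 + 219\right) + 45993} = \sqrt{246 + 45993} = \sqrt{46239}$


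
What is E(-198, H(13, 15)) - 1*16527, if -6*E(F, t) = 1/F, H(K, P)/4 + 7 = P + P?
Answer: -19634075/1188 ≈ -16527.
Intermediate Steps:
H(K, P) = -28 + 8*P (H(K, P) = -28 + 4*(P + P) = -28 + 4*(2*P) = -28 + 8*P)
E(F, t) = -1/(6*F)
E(-198, H(13, 15)) - 1*16527 = -1/6/(-198) - 1*16527 = -1/6*(-1/198) - 16527 = 1/1188 - 16527 = -19634075/1188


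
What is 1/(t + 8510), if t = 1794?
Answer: 1/10304 ≈ 9.7050e-5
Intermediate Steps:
1/(t + 8510) = 1/(1794 + 8510) = 1/10304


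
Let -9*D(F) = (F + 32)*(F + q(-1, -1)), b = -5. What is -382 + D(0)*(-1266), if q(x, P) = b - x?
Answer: -55162/3 ≈ -18387.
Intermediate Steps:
q(x, P) = -5 - x
D(F) = -(-4 + F)*(32 + F)/9 (D(F) = -(F + 32)*(F + (-5 - 1*(-1)))/9 = -(32 + F)*(F + (-5 + 1))/9 = -(32 + F)*(F - 4)/9 = -(32 + F)*(-4 + F)/9 = -(-4 + F)*(32 + F)/9)
-382 + D(0)*(-1266) = -382 + (128/9 - 28/9*0 - ⅑*0²)*(-1266) = -382 + (128/9 + 0 - ⅑*0)*(-1266) = -382 + (128/9 + 0 + 0)*(-1266) = -382 + (128/9)*(-1266) = -382 - 54016/3 = -55162/3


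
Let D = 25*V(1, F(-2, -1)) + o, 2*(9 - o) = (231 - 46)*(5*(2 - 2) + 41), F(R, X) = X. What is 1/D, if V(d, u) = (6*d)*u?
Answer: -2/7867 ≈ -0.00025423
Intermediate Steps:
V(d, u) = 6*d*u
o = -7567/2 (o = 9 - (231 - 46)*(5*(2 - 2) + 41)/2 = 9 - 185*(5*0 + 41)/2 = 9 - 185*(0 + 41)/2 = 9 - 185*41/2 = 9 - ½*7585 = 9 - 7585/2 = -7567/2 ≈ -3783.5)
D = -7867/2 (D = 25*(6*1*(-1)) - 7567/2 = 25*(-6) - 7567/2 = -150 - 7567/2 = -7867/2 ≈ -3933.5)
1/D = 1/(-7867/2) = -2/7867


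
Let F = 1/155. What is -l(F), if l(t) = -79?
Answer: 79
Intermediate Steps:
F = 1/155 ≈ 0.0064516
-l(F) = -1*(-79) = 79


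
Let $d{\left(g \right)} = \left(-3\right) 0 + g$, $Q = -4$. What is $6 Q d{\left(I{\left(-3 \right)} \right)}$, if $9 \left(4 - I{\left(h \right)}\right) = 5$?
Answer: $- \frac{248}{3} \approx -82.667$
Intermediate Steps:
$I{\left(h \right)} = \frac{31}{9}$ ($I{\left(h \right)} = 4 - \frac{5}{9} = \frac{31}{9}$)
$d{\left(g \right)} = g$ ($d{\left(g \right)} = 0 + g = g$)
$6 Q d{\left(I{\left(-3 \right)} \right)} = 6 \left(-4\right) \frac{31}{9} = \left(-24\right) \frac{31}{9} = - \frac{248}{3}$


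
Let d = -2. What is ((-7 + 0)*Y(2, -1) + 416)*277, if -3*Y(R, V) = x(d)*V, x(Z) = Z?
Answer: 349574/3 ≈ 1.1652e+5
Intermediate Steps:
Y(R, V) = 2*V/3 (Y(R, V) = -(-2)*V/3 = 2*V/3)
((-7 + 0)*Y(2, -1) + 416)*277 = ((-7 + 0)*((2/3)*(-1)) + 416)*277 = (-7*(-2/3) + 416)*277 = (14/3 + 416)*277 = (1262/3)*277 = 349574/3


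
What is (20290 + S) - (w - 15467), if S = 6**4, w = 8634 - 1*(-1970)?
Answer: 26449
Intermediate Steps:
w = 10604 (w = 8634 + 1970 = 10604)
S = 1296
(20290 + S) - (w - 15467) = (20290 + 1296) - (10604 - 15467) = 21586 - 1*(-4863) = 21586 + 4863 = 26449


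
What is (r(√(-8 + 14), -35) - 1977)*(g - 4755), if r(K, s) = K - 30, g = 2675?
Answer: 4174560 - 2080*√6 ≈ 4.1695e+6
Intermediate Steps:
r(K, s) = -30 + K
(r(√(-8 + 14), -35) - 1977)*(g - 4755) = ((-30 + √(-8 + 14)) - 1977)*(2675 - 4755) = ((-30 + √6) - 1977)*(-2080) = (-2007 + √6)*(-2080) = 4174560 - 2080*√6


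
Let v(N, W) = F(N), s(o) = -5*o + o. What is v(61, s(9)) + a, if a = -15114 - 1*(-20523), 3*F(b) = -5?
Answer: 16222/3 ≈ 5407.3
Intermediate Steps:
F(b) = -5/3 (F(b) = (1/3)*(-5) = -5/3)
s(o) = -4*o
v(N, W) = -5/3
a = 5409 (a = -15114 + 20523 = 5409)
v(61, s(9)) + a = -5/3 + 5409 = 16222/3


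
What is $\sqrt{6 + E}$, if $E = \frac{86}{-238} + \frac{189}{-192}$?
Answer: $\frac{\sqrt{4218193}}{952} \approx 2.1574$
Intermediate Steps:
$E = - \frac{10249}{7616}$ ($E = 86 \left(- \frac{1}{238}\right) + 189 \left(- \frac{1}{192}\right) = - \frac{43}{119} - \frac{63}{64} = - \frac{10249}{7616} \approx -1.3457$)
$\sqrt{6 + E} = \sqrt{6 - \frac{10249}{7616}} = \sqrt{\frac{35447}{7616}} = \frac{\sqrt{4218193}}{952}$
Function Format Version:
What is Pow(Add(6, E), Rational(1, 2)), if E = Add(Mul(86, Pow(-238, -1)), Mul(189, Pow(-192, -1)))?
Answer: Mul(Rational(1, 952), Pow(4218193, Rational(1, 2))) ≈ 2.1574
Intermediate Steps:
E = Rational(-10249, 7616) (E = Add(Mul(86, Rational(-1, 238)), Mul(189, Rational(-1, 192))) = Add(Rational(-43, 119), Rational(-63, 64)) = Rational(-10249, 7616) ≈ -1.3457)
Pow(Add(6, E), Rational(1, 2)) = Pow(Add(6, Rational(-10249, 7616)), Rational(1, 2)) = Pow(Rational(35447, 7616), Rational(1, 2)) = Mul(Rational(1, 952), Pow(4218193, Rational(1, 2)))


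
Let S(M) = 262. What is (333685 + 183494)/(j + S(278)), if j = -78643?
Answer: -172393/26127 ≈ -6.5983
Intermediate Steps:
(333685 + 183494)/(j + S(278)) = (333685 + 183494)/(-78643 + 262) = 517179/(-78381) = 517179*(-1/78381) = -172393/26127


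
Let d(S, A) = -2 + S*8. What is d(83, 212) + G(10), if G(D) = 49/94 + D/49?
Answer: 3052513/4606 ≈ 662.73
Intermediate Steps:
d(S, A) = -2 + 8*S
G(D) = 49/94 + D/49 (G(D) = 49*(1/94) + D*(1/49) = 49/94 + D/49)
d(83, 212) + G(10) = (-2 + 8*83) + (49/94 + (1/49)*10) = (-2 + 664) + (49/94 + 10/49) = 662 + 3341/4606 = 3052513/4606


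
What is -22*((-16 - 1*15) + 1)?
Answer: 660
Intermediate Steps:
-22*((-16 - 1*15) + 1) = -22*((-16 - 15) + 1) = -22*(-31 + 1) = -22*(-30) = 660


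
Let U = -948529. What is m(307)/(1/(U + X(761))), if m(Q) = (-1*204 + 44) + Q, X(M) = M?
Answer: -139321896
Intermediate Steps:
m(Q) = -160 + Q (m(Q) = (-204 + 44) + Q = -160 + Q)
m(307)/(1/(U + X(761))) = (-160 + 307)/(1/(-948529 + 761)) = 147/(1/(-947768)) = 147/(-1/947768) = 147*(-947768) = -139321896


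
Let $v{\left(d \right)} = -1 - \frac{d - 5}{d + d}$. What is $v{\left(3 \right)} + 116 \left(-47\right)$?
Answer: $- \frac{16358}{3} \approx -5452.7$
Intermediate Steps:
$v{\left(d \right)} = -1 - \frac{-5 + d}{2 d}$
$v{\left(3 \right)} + 116 \left(-47\right) = \frac{5 - 9}{2 \cdot 3} + 116 \left(-47\right) = \frac{1}{2} \cdot \frac{1}{3} \left(5 - 9\right) - 5452 = \frac{1}{2} \cdot \frac{1}{3} \left(-4\right) - 5452 = - \frac{2}{3} - 5452 = - \frac{16358}{3}$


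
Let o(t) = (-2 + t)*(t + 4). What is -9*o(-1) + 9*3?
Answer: 108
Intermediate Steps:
o(t) = (-2 + t)*(4 + t)
-9*o(-1) + 9*3 = -9*(-8 + (-1)² + 2*(-1)) + 9*3 = -9*(-8 + 1 - 2) + 27 = -9*(-9) + 27 = 81 + 27 = 108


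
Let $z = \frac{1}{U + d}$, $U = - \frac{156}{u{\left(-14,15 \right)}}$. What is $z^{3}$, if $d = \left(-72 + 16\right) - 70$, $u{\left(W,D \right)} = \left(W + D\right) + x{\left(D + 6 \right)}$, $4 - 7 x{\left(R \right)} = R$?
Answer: $- \frac{125}{592704} \approx -0.0002109$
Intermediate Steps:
$x{\left(R \right)} = \frac{4}{7} - \frac{R}{7}$
$u{\left(W,D \right)} = - \frac{2}{7} + W + \frac{6 D}{7}$ ($u{\left(W,D \right)} = \left(W + D\right) - \left(- \frac{4}{7} + \frac{D + 6}{7}\right) = \left(D + W\right) - \left(- \frac{4}{7} + \frac{6 + D}{7}\right) = \left(D + W\right) + \left(\frac{4}{7} - \left(\frac{6}{7} + \frac{D}{7}\right)\right) = \left(D + W\right) - \left(\frac{2}{7} + \frac{D}{7}\right) = - \frac{2}{7} + W + \frac{6 D}{7}$)
$U = \frac{546}{5}$ ($U = - \frac{156}{- \frac{2}{7} - 14 + \frac{6}{7} \cdot 15} = - \frac{156}{- \frac{2}{7} - 14 + \frac{90}{7}} = - \frac{156}{- \frac{10}{7}} = \left(-156\right) \left(- \frac{7}{10}\right) = \frac{546}{5} \approx 109.2$)
$d = -126$ ($d = -56 - 70 = -126$)
$z = - \frac{5}{84}$ ($z = \frac{1}{\frac{546}{5} - 126} = \frac{1}{- \frac{84}{5}} = - \frac{5}{84} \approx -0.059524$)
$z^{3} = \left(- \frac{5}{84}\right)^{3} = - \frac{125}{592704}$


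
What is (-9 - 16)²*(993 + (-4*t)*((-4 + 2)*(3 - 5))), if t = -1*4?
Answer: 660625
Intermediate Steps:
t = -4
(-9 - 16)²*(993 + (-4*t)*((-4 + 2)*(3 - 5))) = (-9 - 16)²*(993 + (-4*(-4))*((-4 + 2)*(3 - 5))) = (-25)²*(993 + 16*(-2*(-2))) = 625*(993 + 16*4) = 625*(993 + 64) = 625*1057 = 660625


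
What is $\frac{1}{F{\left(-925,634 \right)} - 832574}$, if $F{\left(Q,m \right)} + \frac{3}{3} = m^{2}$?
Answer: $- \frac{1}{430619} \approx -2.3222 \cdot 10^{-6}$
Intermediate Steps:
$F{\left(Q,m \right)} = -1 + m^{2}$
$\frac{1}{F{\left(-925,634 \right)} - 832574} = \frac{1}{\left(-1 + 634^{2}\right) - 832574} = \frac{1}{\left(-1 + 401956\right) - 832574} = \frac{1}{401955 - 832574} = \frac{1}{-430619} = - \frac{1}{430619}$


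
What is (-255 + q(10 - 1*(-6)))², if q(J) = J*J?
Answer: 1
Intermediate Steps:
q(J) = J²
(-255 + q(10 - 1*(-6)))² = (-255 + (10 - 1*(-6))²)² = (-255 + (10 + 6)²)² = (-255 + 16²)² = (-255 + 256)² = 1² = 1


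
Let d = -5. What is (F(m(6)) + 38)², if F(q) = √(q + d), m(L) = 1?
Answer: 1440 + 152*I ≈ 1440.0 + 152.0*I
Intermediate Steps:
F(q) = √(-5 + q) (F(q) = √(q - 5) = √(-5 + q))
(F(m(6)) + 38)² = (√(-5 + 1) + 38)² = (√(-4) + 38)² = (2*I + 38)² = (38 + 2*I)²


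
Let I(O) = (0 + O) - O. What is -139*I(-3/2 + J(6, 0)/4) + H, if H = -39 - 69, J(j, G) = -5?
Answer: -108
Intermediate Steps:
H = -108
I(O) = 0 (I(O) = O - O = 0)
-139*I(-3/2 + J(6, 0)/4) + H = -139*0 - 108 = 0 - 108 = -108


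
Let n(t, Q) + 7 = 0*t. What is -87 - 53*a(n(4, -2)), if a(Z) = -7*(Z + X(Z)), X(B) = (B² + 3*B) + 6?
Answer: 9930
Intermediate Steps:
X(B) = 6 + B² + 3*B
n(t, Q) = -7 (n(t, Q) = -7 + 0*t = -7 + 0 = -7)
a(Z) = -42 - 28*Z - 7*Z² (a(Z) = -7*(Z + (6 + Z² + 3*Z)) = -7*(6 + Z² + 4*Z) = -42 - 28*Z - 7*Z²)
-87 - 53*a(n(4, -2)) = -87 - 53*(-42 - 28*(-7) - 7*(-7)²) = -87 - 53*(-42 + 196 - 7*49) = -87 - 53*(-42 + 196 - 343) = -87 - 53*(-189) = -87 + 10017 = 9930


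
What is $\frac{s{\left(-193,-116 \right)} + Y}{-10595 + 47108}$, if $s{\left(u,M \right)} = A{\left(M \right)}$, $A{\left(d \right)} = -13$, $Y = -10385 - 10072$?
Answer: $- \frac{20470}{36513} \approx -0.56062$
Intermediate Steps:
$Y = -20457$ ($Y = -10385 - 10072 = -20457$)
$s{\left(u,M \right)} = -13$
$\frac{s{\left(-193,-116 \right)} + Y}{-10595 + 47108} = \frac{-13 - 20457}{-10595 + 47108} = - \frac{20470}{36513}$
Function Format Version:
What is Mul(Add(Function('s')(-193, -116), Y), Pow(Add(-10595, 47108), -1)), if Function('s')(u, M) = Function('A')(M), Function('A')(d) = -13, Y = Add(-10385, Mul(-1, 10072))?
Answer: Rational(-20470, 36513) ≈ -0.56062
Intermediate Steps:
Y = -20457 (Y = Add(-10385, -10072) = -20457)
Function('s')(u, M) = -13
Mul(Add(Function('s')(-193, -116), Y), Pow(Add(-10595, 47108), -1)) = Mul(Add(-13, -20457), Pow(Add(-10595, 47108), -1)) = Mul(-20470, Pow(36513, -1)) = Mul(-20470, Rational(1, 36513)) = Rational(-20470, 36513)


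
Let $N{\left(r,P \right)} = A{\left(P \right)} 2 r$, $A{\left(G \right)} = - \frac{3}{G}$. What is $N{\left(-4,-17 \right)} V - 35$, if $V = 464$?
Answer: $- \frac{11731}{17} \approx -690.06$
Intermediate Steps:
$N{\left(r,P \right)} = - \frac{6 r}{P}$ ($N{\left(r,P \right)} = - \frac{3}{P} 2 r = - \frac{6 r}{P}$)
$N{\left(-4,-17 \right)} V - 35 = \left(-6\right) \left(-4\right) \frac{1}{-17} \cdot 464 - 35 = \left(-6\right) \left(-4\right) \left(- \frac{1}{17}\right) 464 - 35 = \left(- \frac{24}{17}\right) 464 - 35 = - \frac{11136}{17} - 35 = - \frac{11731}{17}$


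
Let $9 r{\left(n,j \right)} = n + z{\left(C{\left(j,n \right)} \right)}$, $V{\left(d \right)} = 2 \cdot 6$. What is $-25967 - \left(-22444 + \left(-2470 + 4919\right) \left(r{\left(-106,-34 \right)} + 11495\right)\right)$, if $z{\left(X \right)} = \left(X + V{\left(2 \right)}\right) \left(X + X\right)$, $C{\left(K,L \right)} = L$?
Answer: $- \frac{301937080}{9} \approx -3.3549 \cdot 10^{7}$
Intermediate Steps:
$V{\left(d \right)} = 12$
$z{\left(X \right)} = 2 X \left(12 + X\right)$ ($z{\left(X \right)} = \left(X + 12\right) \left(X + X\right) = \left(12 + X\right) 2 X = 2 X \left(12 + X\right)$)
$r{\left(n,j \right)} = \frac{n}{9} + \frac{2 n \left(12 + n\right)}{9}$ ($r{\left(n,j \right)} = \frac{n + 2 n \left(12 + n\right)}{9} = \frac{n}{9} + \frac{2 n \left(12 + n\right)}{9}$)
$-25967 - \left(-22444 + \left(-2470 + 4919\right) \left(r{\left(-106,-34 \right)} + 11495\right)\right) = -25967 + \left(22444 - \left(-2470 + 4919\right) \left(\frac{1}{9} \left(-106\right) \left(25 + 2 \left(-106\right)\right) + 11495\right)\right) = -25967 + \left(22444 - 2449 \left(\frac{1}{9} \left(-106\right) \left(25 - 212\right) + 11495\right)\right) = -25967 + \left(22444 - 2449 \left(\frac{1}{9} \left(-106\right) \left(-187\right) + 11495\right)\right) = -25967 + \left(22444 - 2449 \left(\frac{19822}{9} + 11495\right)\right) = -25967 + \left(22444 - 2449 \cdot \frac{123277}{9}\right) = -25967 + \left(22444 - \frac{301905373}{9}\right) = -25967 - \frac{301703377}{9} = - \frac{301937080}{9}$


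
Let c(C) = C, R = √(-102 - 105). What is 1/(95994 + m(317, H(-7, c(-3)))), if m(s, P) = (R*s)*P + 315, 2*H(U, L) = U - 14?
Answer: 4756/571296707 + 4438*I*√23/5141670363 ≈ 8.3249e-6 + 4.1395e-6*I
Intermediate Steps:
R = 3*I*√23 (R = √(-207) = 3*I*√23 ≈ 14.387*I)
H(U, L) = -7 + U/2 (H(U, L) = (U - 14)/2 = (-14 + U)/2 = -7 + U/2)
m(s, P) = 315 + 3*I*P*s*√23 (m(s, P) = ((3*I*√23)*s)*P + 315 = (3*I*s*√23)*P + 315 = 3*I*P*s*√23 + 315 = 315 + 3*I*P*s*√23)
1/(95994 + m(317, H(-7, c(-3)))) = 1/(95994 + (315 + 3*I*(-7 + (½)*(-7))*317*√23)) = 1/(95994 + (315 + 3*I*(-7 - 7/2)*317*√23)) = 1/(95994 + (315 + 3*I*(-21/2)*317*√23)) = 1/(95994 + (315 - 19971*I*√23/2)) = 1/(96309 - 19971*I*√23/2)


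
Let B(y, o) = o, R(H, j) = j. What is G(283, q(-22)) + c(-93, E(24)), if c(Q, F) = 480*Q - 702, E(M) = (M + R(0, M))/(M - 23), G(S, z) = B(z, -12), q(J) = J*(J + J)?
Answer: -45354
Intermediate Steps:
q(J) = 2*J² (q(J) = J*(2*J) = 2*J²)
G(S, z) = -12
E(M) = 2*M/(-23 + M) (E(M) = (M + M)/(M - 23) = (2*M)/(-23 + M) = 2*M/(-23 + M))
c(Q, F) = -702 + 480*Q
G(283, q(-22)) + c(-93, E(24)) = -12 + (-702 + 480*(-93)) = -12 + (-702 - 44640) = -12 - 45342 = -45354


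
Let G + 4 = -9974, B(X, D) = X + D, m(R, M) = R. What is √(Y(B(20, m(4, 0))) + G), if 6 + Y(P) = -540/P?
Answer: I*√40026/2 ≈ 100.03*I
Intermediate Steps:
B(X, D) = D + X
G = -9978 (G = -4 - 9974 = -9978)
Y(P) = -6 - 540/P
√(Y(B(20, m(4, 0))) + G) = √((-6 - 540/(4 + 20)) - 9978) = √((-6 - 540/24) - 9978) = √((-6 - 540*1/24) - 9978) = √((-6 - 45/2) - 9978) = √(-57/2 - 9978) = √(-20013/2) = I*√40026/2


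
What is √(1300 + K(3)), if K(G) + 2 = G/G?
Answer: √1299 ≈ 36.042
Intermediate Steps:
K(G) = -1 (K(G) = -2 + G/G = -2 + 1 = -1)
√(1300 + K(3)) = √(1300 - 1) = √1299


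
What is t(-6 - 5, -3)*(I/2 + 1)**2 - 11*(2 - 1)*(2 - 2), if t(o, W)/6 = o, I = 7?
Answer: -2673/2 ≈ -1336.5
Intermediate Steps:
t(o, W) = 6*o
t(-6 - 5, -3)*(I/2 + 1)**2 - 11*(2 - 1)*(2 - 2) = (6*(-6 - 5))*(7/2 + 1)**2 - 11*(2 - 1)*(2 - 2) = (6*(-11))*(7*(1/2) + 1)**2 - 11*0 = -66*(7/2 + 1)**2 - 11*0 = -66*(9/2)**2 + 0 = -66*81/4 + 0 = -2673/2 + 0 = -2673/2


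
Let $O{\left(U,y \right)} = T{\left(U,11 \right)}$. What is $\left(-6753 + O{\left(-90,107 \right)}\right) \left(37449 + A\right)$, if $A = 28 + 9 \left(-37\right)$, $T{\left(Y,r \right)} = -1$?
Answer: $-250870576$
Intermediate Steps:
$A = -305$ ($A = 28 - 333 = -305$)
$O{\left(U,y \right)} = -1$
$\left(-6753 + O{\left(-90,107 \right)}\right) \left(37449 + A\right) = \left(-6753 - 1\right) \left(37449 - 305\right) = \left(-6754\right) 37144 = -250870576$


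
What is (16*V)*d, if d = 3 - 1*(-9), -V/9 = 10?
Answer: -17280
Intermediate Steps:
V = -90 (V = -9*10 = -90)
d = 12 (d = 3 + 9 = 12)
(16*V)*d = (16*(-90))*12 = -1440*12 = -17280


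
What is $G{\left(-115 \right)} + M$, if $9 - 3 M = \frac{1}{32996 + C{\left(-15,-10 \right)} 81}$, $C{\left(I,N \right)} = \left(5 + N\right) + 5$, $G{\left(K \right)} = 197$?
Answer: $\frac{19797599}{98988} \approx 200.0$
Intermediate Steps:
$C{\left(I,N \right)} = 10 + N$
$M = \frac{296963}{98988}$ ($M = 3 - \frac{1}{3 \left(32996 + \left(10 - 10\right) 81\right)} = 3 - \frac{1}{3 \left(32996 + 0 \cdot 81\right)} = 3 - \frac{1}{3 \left(32996 + 0\right)} = 3 - \frac{1}{3 \cdot 32996} = 3 - \frac{1}{98988} = \frac{296963}{98988} \approx 3.0$)
$G{\left(-115 \right)} + M = 197 + \frac{296963}{98988} = \frac{19797599}{98988}$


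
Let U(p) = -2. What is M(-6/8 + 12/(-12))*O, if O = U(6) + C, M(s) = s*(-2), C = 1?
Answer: -7/2 ≈ -3.5000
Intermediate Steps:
M(s) = -2*s
O = -1 (O = -2 + 1 = -1)
M(-6/8 + 12/(-12))*O = -2*(-6/8 + 12/(-12))*(-1) = -2*(-6*⅛ + 12*(-1/12))*(-1) = -2*(-¾ - 1)*(-1) = -2*(-7/4)*(-1) = (7/2)*(-1) = -7/2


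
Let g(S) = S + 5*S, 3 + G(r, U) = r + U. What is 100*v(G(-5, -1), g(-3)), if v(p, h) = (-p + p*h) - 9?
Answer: 16200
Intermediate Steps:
G(r, U) = -3 + U + r (G(r, U) = -3 + (r + U) = -3 + (U + r) = -3 + U + r)
g(S) = 6*S
v(p, h) = -9 - p + h*p (v(p, h) = (-p + h*p) - 9 = -9 - p + h*p)
100*v(G(-5, -1), g(-3)) = 100*(-9 - (-3 - 1 - 5) + (6*(-3))*(-3 - 1 - 5)) = 100*(-9 - 1*(-9) - 18*(-9)) = 100*(-9 + 9 + 162) = 100*162 = 16200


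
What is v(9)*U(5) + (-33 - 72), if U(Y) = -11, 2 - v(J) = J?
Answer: -28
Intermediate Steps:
v(J) = 2 - J
v(9)*U(5) + (-33 - 72) = (2 - 1*9)*(-11) + (-33 - 72) = (2 - 9)*(-11) - 105 = -7*(-11) - 105 = 77 - 105 = -28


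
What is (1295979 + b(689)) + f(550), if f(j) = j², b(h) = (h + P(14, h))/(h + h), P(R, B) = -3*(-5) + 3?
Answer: 2202704769/1378 ≈ 1.5985e+6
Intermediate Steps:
P(R, B) = 18 (P(R, B) = 15 + 3 = 18)
b(h) = (18 + h)/(2*h) (b(h) = (h + 18)/(h + h) = (18 + h)/((2*h)) = (18 + h)*(1/(2*h)) = (18 + h)/(2*h))
(1295979 + b(689)) + f(550) = (1295979 + (½)*(18 + 689)/689) + 550² = (1295979 + (½)*(1/689)*707) + 302500 = (1295979 + 707/1378) + 302500 = 1785859769/1378 + 302500 = 2202704769/1378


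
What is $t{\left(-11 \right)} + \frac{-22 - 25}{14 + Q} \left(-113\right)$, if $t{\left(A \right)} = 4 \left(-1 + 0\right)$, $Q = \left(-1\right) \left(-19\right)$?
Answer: $\frac{5179}{33} \approx 156.94$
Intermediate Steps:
$Q = 19$
$t{\left(A \right)} = -4$ ($t{\left(A \right)} = 4 \left(-1\right) = -4$)
$t{\left(-11 \right)} + \frac{-22 - 25}{14 + Q} \left(-113\right) = -4 + \frac{-22 - 25}{14 + 19} \left(-113\right) = -4 + - \frac{47}{33} \left(-113\right) = -4 + \left(-47\right) \frac{1}{33} \left(-113\right) = -4 - - \frac{5311}{33} = -4 + \frac{5311}{33} = \frac{5179}{33}$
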